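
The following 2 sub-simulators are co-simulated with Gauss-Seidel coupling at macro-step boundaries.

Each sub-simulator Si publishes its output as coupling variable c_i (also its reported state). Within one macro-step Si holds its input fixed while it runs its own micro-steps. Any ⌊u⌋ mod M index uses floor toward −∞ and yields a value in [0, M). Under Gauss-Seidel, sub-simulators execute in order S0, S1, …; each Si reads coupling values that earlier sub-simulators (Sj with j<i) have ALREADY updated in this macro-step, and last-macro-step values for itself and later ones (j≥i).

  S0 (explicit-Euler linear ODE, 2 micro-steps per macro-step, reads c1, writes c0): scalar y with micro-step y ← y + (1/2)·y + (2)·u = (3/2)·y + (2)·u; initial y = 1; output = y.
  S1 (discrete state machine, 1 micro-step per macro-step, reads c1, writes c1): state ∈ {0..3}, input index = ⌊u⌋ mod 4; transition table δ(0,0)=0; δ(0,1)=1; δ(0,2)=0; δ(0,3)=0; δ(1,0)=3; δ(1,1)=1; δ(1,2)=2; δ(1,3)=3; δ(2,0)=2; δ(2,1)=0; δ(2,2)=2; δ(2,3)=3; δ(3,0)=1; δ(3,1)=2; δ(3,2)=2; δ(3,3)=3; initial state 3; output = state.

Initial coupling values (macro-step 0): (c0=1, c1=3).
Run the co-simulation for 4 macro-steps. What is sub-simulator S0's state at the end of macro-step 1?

S0 state at macro-step 1 = 69/4

macro 1: S0 reads c1=3 → after 2×micro: 69/4; S1 reads c1=3 → after 1×micro: 3 ⇒ (c0=69/4, c1=3)
macro 2: S0 reads c1=3 → after 2×micro: 861/16; S1 reads c1=3 → after 1×micro: 3 ⇒ (c0=861/16, c1=3)
macro 3: S0 reads c1=3 → after 2×micro: 8709/64; S1 reads c1=3 → after 1×micro: 3 ⇒ (c0=8709/64, c1=3)
macro 4: S0 reads c1=3 → after 2×micro: 82221/256; S1 reads c1=3 → after 1×micro: 3 ⇒ (c0=82221/256, c1=3)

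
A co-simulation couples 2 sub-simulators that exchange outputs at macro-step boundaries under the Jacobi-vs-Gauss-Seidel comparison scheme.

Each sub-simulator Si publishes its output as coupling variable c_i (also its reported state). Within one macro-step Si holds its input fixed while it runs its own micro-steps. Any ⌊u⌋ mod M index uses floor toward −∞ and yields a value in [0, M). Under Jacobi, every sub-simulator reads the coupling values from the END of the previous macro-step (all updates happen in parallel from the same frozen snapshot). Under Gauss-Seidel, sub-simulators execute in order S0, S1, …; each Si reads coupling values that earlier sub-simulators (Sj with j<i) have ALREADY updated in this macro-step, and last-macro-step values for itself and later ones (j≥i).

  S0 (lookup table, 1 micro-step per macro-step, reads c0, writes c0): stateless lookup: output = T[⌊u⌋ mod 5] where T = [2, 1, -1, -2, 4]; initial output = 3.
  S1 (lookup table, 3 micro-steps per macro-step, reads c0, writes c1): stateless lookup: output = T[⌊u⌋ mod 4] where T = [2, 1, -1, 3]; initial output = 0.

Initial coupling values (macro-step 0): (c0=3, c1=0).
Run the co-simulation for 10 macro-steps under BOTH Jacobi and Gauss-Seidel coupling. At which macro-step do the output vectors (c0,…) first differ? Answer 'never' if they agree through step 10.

first divergence at macro-step: 1

[Jacobi] macro 1: S0 reads c0=3 → after 1×micro: -2; S1 reads c0=3 → after 3×micro: 3 ⇒ (c0=-2, c1=3)
[Jacobi] macro 2: S0 reads c0=-2 → after 1×micro: -2; S1 reads c0=-2 → after 3×micro: -1 ⇒ (c0=-2, c1=-1)
[Jacobi] macro 3: S0 reads c0=-2 → after 1×micro: -2; S1 reads c0=-2 → after 3×micro: -1 ⇒ (c0=-2, c1=-1)
[Jacobi] macro 4: S0 reads c0=-2 → after 1×micro: -2; S1 reads c0=-2 → after 3×micro: -1 ⇒ (c0=-2, c1=-1)
[Jacobi] macro 5: S0 reads c0=-2 → after 1×micro: -2; S1 reads c0=-2 → after 3×micro: -1 ⇒ (c0=-2, c1=-1)
[Jacobi] macro 6: S0 reads c0=-2 → after 1×micro: -2; S1 reads c0=-2 → after 3×micro: -1 ⇒ (c0=-2, c1=-1)
[Jacobi] macro 7: S0 reads c0=-2 → after 1×micro: -2; S1 reads c0=-2 → after 3×micro: -1 ⇒ (c0=-2, c1=-1)
[Jacobi] macro 8: S0 reads c0=-2 → after 1×micro: -2; S1 reads c0=-2 → after 3×micro: -1 ⇒ (c0=-2, c1=-1)
[Jacobi] macro 9: S0 reads c0=-2 → after 1×micro: -2; S1 reads c0=-2 → after 3×micro: -1 ⇒ (c0=-2, c1=-1)
[Jacobi] macro 10: S0 reads c0=-2 → after 1×micro: -2; S1 reads c0=-2 → after 3×micro: -1 ⇒ (c0=-2, c1=-1)
[Gauss-Seidel] macro 1: S0 reads c0=3 → after 1×micro: -2; S1 reads c0=-2 → after 3×micro: -1 ⇒ (c0=-2, c1=-1)
[Gauss-Seidel] macro 2: S0 reads c0=-2 → after 1×micro: -2; S1 reads c0=-2 → after 3×micro: -1 ⇒ (c0=-2, c1=-1)
[Gauss-Seidel] macro 3: S0 reads c0=-2 → after 1×micro: -2; S1 reads c0=-2 → after 3×micro: -1 ⇒ (c0=-2, c1=-1)
[Gauss-Seidel] macro 4: S0 reads c0=-2 → after 1×micro: -2; S1 reads c0=-2 → after 3×micro: -1 ⇒ (c0=-2, c1=-1)
[Gauss-Seidel] macro 5: S0 reads c0=-2 → after 1×micro: -2; S1 reads c0=-2 → after 3×micro: -1 ⇒ (c0=-2, c1=-1)
[Gauss-Seidel] macro 6: S0 reads c0=-2 → after 1×micro: -2; S1 reads c0=-2 → after 3×micro: -1 ⇒ (c0=-2, c1=-1)
[Gauss-Seidel] macro 7: S0 reads c0=-2 → after 1×micro: -2; S1 reads c0=-2 → after 3×micro: -1 ⇒ (c0=-2, c1=-1)
[Gauss-Seidel] macro 8: S0 reads c0=-2 → after 1×micro: -2; S1 reads c0=-2 → after 3×micro: -1 ⇒ (c0=-2, c1=-1)
[Gauss-Seidel] macro 9: S0 reads c0=-2 → after 1×micro: -2; S1 reads c0=-2 → after 3×micro: -1 ⇒ (c0=-2, c1=-1)
[Gauss-Seidel] macro 10: S0 reads c0=-2 → after 1×micro: -2; S1 reads c0=-2 → after 3×micro: -1 ⇒ (c0=-2, c1=-1)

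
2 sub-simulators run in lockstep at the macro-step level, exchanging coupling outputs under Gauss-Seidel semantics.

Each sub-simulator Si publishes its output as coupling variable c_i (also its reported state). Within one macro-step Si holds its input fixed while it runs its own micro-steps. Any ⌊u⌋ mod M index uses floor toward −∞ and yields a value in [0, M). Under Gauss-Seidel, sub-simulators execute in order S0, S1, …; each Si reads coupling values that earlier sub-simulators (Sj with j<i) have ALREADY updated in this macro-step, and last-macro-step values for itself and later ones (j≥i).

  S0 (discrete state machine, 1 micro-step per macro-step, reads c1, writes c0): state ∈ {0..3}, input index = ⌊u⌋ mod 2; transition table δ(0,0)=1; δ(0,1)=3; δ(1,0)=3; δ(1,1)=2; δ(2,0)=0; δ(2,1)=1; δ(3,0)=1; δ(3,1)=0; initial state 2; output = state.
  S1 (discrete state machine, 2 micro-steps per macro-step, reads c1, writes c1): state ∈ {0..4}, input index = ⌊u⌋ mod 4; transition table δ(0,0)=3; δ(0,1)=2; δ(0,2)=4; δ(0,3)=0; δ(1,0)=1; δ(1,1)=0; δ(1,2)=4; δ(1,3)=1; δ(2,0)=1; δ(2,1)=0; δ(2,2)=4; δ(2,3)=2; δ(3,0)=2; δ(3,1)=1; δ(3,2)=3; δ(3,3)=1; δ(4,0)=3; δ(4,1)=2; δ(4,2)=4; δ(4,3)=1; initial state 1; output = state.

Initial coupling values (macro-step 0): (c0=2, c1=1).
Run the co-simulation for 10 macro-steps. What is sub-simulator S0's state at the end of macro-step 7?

macro 1: S0 reads c1=1 → after 1×micro: 1; S1 reads c1=1 → after 2×micro: 2 ⇒ (c0=1, c1=2)
macro 2: S0 reads c1=2 → after 1×micro: 3; S1 reads c1=2 → after 2×micro: 4 ⇒ (c0=3, c1=4)
macro 3: S0 reads c1=4 → after 1×micro: 1; S1 reads c1=4 → after 2×micro: 2 ⇒ (c0=1, c1=2)
macro 4: S0 reads c1=2 → after 1×micro: 3; S1 reads c1=2 → after 2×micro: 4 ⇒ (c0=3, c1=4)
macro 5: S0 reads c1=4 → after 1×micro: 1; S1 reads c1=4 → after 2×micro: 2 ⇒ (c0=1, c1=2)
macro 6: S0 reads c1=2 → after 1×micro: 3; S1 reads c1=2 → after 2×micro: 4 ⇒ (c0=3, c1=4)
macro 7: S0 reads c1=4 → after 1×micro: 1; S1 reads c1=4 → after 2×micro: 2 ⇒ (c0=1, c1=2)
macro 8: S0 reads c1=2 → after 1×micro: 3; S1 reads c1=2 → after 2×micro: 4 ⇒ (c0=3, c1=4)
macro 9: S0 reads c1=4 → after 1×micro: 1; S1 reads c1=4 → after 2×micro: 2 ⇒ (c0=1, c1=2)
macro 10: S0 reads c1=2 → after 1×micro: 3; S1 reads c1=2 → after 2×micro: 4 ⇒ (c0=3, c1=4)

S0 state at macro-step 7 = 1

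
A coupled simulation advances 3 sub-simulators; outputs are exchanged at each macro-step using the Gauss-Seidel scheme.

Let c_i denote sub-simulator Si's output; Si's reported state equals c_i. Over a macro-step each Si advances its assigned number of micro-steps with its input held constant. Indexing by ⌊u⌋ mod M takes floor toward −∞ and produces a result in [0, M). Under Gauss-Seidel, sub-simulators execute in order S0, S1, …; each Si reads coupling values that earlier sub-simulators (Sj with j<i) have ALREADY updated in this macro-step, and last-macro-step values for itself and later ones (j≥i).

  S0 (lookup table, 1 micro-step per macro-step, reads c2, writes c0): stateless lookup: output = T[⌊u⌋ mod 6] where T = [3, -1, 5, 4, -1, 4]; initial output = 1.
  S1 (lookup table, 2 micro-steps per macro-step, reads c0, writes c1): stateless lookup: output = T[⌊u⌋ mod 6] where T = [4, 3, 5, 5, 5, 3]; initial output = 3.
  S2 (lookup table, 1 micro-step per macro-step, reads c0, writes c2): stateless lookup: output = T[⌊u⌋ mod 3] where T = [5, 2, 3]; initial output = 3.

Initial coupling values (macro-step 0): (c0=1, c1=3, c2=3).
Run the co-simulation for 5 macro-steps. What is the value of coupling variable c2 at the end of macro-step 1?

c2 at macro-step 1 = 2

macro 1: S0 reads c2=3 → after 1×micro: 4; S1 reads c0=4 → after 2×micro: 5; S2 reads c0=4 → after 1×micro: 2 ⇒ (c0=4, c1=5, c2=2)
macro 2: S0 reads c2=2 → after 1×micro: 5; S1 reads c0=5 → after 2×micro: 3; S2 reads c0=5 → after 1×micro: 3 ⇒ (c0=5, c1=3, c2=3)
macro 3: S0 reads c2=3 → after 1×micro: 4; S1 reads c0=4 → after 2×micro: 5; S2 reads c0=4 → after 1×micro: 2 ⇒ (c0=4, c1=5, c2=2)
macro 4: S0 reads c2=2 → after 1×micro: 5; S1 reads c0=5 → after 2×micro: 3; S2 reads c0=5 → after 1×micro: 3 ⇒ (c0=5, c1=3, c2=3)
macro 5: S0 reads c2=3 → after 1×micro: 4; S1 reads c0=4 → after 2×micro: 5; S2 reads c0=4 → after 1×micro: 2 ⇒ (c0=4, c1=5, c2=2)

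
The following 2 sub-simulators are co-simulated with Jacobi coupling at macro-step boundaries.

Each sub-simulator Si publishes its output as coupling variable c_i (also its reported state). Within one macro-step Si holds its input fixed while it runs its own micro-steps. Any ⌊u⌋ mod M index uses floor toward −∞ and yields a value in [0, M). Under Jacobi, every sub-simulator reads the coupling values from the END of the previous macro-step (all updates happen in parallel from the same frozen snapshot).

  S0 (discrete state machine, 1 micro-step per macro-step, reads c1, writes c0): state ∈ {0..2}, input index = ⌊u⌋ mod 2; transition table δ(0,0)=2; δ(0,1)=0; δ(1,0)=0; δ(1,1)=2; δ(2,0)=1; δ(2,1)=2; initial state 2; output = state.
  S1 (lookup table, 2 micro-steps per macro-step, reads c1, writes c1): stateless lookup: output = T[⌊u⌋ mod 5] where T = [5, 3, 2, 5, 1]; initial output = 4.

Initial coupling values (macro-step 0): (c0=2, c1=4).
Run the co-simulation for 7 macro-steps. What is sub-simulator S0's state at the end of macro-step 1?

macro 1: S0 reads c1=4 → after 1×micro: 1; S1 reads c1=4 → after 2×micro: 1 ⇒ (c0=1, c1=1)
macro 2: S0 reads c1=1 → after 1×micro: 2; S1 reads c1=1 → after 2×micro: 3 ⇒ (c0=2, c1=3)
macro 3: S0 reads c1=3 → after 1×micro: 2; S1 reads c1=3 → after 2×micro: 5 ⇒ (c0=2, c1=5)
macro 4: S0 reads c1=5 → after 1×micro: 2; S1 reads c1=5 → after 2×micro: 5 ⇒ (c0=2, c1=5)
macro 5: S0 reads c1=5 → after 1×micro: 2; S1 reads c1=5 → after 2×micro: 5 ⇒ (c0=2, c1=5)
macro 6: S0 reads c1=5 → after 1×micro: 2; S1 reads c1=5 → after 2×micro: 5 ⇒ (c0=2, c1=5)
macro 7: S0 reads c1=5 → after 1×micro: 2; S1 reads c1=5 → after 2×micro: 5 ⇒ (c0=2, c1=5)

S0 state at macro-step 1 = 1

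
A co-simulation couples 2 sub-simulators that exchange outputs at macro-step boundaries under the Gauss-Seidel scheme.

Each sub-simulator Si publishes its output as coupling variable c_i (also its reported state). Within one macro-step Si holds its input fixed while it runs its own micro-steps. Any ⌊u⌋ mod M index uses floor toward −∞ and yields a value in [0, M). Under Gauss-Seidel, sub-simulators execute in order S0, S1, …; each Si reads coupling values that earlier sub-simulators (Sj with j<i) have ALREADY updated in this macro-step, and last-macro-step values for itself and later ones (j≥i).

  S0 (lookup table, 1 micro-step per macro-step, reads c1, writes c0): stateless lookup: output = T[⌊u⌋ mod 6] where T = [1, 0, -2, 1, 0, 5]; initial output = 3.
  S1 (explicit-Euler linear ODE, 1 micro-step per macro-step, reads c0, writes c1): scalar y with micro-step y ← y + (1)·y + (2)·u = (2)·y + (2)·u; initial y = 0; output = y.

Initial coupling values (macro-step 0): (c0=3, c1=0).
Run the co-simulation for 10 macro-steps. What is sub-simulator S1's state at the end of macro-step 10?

S1 state at macro-step 10 = 0

macro 1: S0 reads c1=0 → after 1×micro: 1; S1 reads c0=1 → after 1×micro: 2 ⇒ (c0=1, c1=2)
macro 2: S0 reads c1=2 → after 1×micro: -2; S1 reads c0=-2 → after 1×micro: 0 ⇒ (c0=-2, c1=0)
macro 3: S0 reads c1=0 → after 1×micro: 1; S1 reads c0=1 → after 1×micro: 2 ⇒ (c0=1, c1=2)
macro 4: S0 reads c1=2 → after 1×micro: -2; S1 reads c0=-2 → after 1×micro: 0 ⇒ (c0=-2, c1=0)
macro 5: S0 reads c1=0 → after 1×micro: 1; S1 reads c0=1 → after 1×micro: 2 ⇒ (c0=1, c1=2)
macro 6: S0 reads c1=2 → after 1×micro: -2; S1 reads c0=-2 → after 1×micro: 0 ⇒ (c0=-2, c1=0)
macro 7: S0 reads c1=0 → after 1×micro: 1; S1 reads c0=1 → after 1×micro: 2 ⇒ (c0=1, c1=2)
macro 8: S0 reads c1=2 → after 1×micro: -2; S1 reads c0=-2 → after 1×micro: 0 ⇒ (c0=-2, c1=0)
macro 9: S0 reads c1=0 → after 1×micro: 1; S1 reads c0=1 → after 1×micro: 2 ⇒ (c0=1, c1=2)
macro 10: S0 reads c1=2 → after 1×micro: -2; S1 reads c0=-2 → after 1×micro: 0 ⇒ (c0=-2, c1=0)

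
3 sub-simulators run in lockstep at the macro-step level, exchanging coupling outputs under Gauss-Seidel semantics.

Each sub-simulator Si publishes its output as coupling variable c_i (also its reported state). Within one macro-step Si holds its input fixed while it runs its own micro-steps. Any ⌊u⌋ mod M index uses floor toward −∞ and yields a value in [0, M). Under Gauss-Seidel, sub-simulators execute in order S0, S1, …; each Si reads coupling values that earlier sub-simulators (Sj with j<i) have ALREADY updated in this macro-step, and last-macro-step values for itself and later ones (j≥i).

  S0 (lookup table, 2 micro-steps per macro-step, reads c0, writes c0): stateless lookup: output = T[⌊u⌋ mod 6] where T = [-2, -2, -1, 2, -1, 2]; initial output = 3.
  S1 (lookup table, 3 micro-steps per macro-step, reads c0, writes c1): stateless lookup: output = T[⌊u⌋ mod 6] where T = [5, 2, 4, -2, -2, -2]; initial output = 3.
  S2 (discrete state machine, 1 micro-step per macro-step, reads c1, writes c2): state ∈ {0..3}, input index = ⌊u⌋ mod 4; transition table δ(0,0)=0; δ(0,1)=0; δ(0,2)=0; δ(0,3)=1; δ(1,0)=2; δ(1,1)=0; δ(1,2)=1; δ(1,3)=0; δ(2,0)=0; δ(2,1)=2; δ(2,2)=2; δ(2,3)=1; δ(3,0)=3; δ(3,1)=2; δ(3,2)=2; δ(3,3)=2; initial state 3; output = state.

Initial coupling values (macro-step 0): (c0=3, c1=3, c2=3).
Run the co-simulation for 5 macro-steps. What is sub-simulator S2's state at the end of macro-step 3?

macro 1: S0 reads c0=3 → after 2×micro: 2; S1 reads c0=2 → after 3×micro: 4; S2 reads c1=4 → after 1×micro: 3 ⇒ (c0=2, c1=4, c2=3)
macro 2: S0 reads c0=2 → after 2×micro: -1; S1 reads c0=-1 → after 3×micro: -2; S2 reads c1=-2 → after 1×micro: 2 ⇒ (c0=-1, c1=-2, c2=2)
macro 3: S0 reads c0=-1 → after 2×micro: 2; S1 reads c0=2 → after 3×micro: 4; S2 reads c1=4 → after 1×micro: 0 ⇒ (c0=2, c1=4, c2=0)
macro 4: S0 reads c0=2 → after 2×micro: -1; S1 reads c0=-1 → after 3×micro: -2; S2 reads c1=-2 → after 1×micro: 0 ⇒ (c0=-1, c1=-2, c2=0)
macro 5: S0 reads c0=-1 → after 2×micro: 2; S1 reads c0=2 → after 3×micro: 4; S2 reads c1=4 → after 1×micro: 0 ⇒ (c0=2, c1=4, c2=0)

S2 state at macro-step 3 = 0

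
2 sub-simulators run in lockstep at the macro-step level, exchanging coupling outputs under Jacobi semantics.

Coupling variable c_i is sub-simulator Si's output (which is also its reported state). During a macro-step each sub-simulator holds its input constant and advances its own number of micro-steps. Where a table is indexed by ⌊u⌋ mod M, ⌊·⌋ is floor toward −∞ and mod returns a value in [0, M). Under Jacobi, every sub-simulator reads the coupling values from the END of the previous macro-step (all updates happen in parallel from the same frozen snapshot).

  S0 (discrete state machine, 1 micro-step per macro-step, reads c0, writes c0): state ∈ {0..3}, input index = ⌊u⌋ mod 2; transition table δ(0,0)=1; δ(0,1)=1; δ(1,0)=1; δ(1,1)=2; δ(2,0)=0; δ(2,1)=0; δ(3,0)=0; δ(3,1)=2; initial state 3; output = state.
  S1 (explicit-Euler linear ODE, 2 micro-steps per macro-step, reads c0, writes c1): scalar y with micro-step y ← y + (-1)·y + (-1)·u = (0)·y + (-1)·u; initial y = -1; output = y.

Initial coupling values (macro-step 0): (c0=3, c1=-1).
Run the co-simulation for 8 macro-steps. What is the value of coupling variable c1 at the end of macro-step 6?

macro 1: S0 reads c0=3 → after 1×micro: 2; S1 reads c0=3 → after 2×micro: -3 ⇒ (c0=2, c1=-3)
macro 2: S0 reads c0=2 → after 1×micro: 0; S1 reads c0=2 → after 2×micro: -2 ⇒ (c0=0, c1=-2)
macro 3: S0 reads c0=0 → after 1×micro: 1; S1 reads c0=0 → after 2×micro: 0 ⇒ (c0=1, c1=0)
macro 4: S0 reads c0=1 → after 1×micro: 2; S1 reads c0=1 → after 2×micro: -1 ⇒ (c0=2, c1=-1)
macro 5: S0 reads c0=2 → after 1×micro: 0; S1 reads c0=2 → after 2×micro: -2 ⇒ (c0=0, c1=-2)
macro 6: S0 reads c0=0 → after 1×micro: 1; S1 reads c0=0 → after 2×micro: 0 ⇒ (c0=1, c1=0)
macro 7: S0 reads c0=1 → after 1×micro: 2; S1 reads c0=1 → after 2×micro: -1 ⇒ (c0=2, c1=-1)
macro 8: S0 reads c0=2 → after 1×micro: 0; S1 reads c0=2 → after 2×micro: -2 ⇒ (c0=0, c1=-2)

c1 at macro-step 6 = 0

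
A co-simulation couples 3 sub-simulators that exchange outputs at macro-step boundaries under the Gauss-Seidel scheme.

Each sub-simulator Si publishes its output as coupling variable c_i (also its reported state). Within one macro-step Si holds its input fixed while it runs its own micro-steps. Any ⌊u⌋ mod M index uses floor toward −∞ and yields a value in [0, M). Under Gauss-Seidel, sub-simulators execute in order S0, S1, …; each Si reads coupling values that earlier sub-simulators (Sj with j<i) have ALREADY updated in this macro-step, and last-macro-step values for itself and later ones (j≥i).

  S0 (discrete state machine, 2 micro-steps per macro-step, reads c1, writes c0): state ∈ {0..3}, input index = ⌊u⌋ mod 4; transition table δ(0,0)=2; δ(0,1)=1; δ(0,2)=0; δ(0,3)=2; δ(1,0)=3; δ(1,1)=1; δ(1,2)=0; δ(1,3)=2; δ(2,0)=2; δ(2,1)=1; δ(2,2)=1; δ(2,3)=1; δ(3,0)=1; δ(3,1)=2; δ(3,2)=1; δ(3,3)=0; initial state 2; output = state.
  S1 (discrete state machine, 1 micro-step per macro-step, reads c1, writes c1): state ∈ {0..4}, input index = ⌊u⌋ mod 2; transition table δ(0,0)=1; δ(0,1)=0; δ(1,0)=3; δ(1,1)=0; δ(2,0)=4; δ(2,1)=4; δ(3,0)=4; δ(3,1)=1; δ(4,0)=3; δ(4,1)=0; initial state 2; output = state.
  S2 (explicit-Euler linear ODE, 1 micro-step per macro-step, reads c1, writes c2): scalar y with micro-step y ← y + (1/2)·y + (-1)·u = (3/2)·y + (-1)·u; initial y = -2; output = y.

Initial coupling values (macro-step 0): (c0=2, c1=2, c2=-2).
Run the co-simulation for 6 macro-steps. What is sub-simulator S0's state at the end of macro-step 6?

macro 1: S0 reads c1=2 → after 2×micro: 0; S1 reads c1=2 → after 1×micro: 4; S2 reads c1=4 → after 1×micro: -7 ⇒ (c0=0, c1=4, c2=-7)
macro 2: S0 reads c1=4 → after 2×micro: 2; S1 reads c1=4 → after 1×micro: 3; S2 reads c1=3 → after 1×micro: -27/2 ⇒ (c0=2, c1=3, c2=-27/2)
macro 3: S0 reads c1=3 → after 2×micro: 2; S1 reads c1=3 → after 1×micro: 1; S2 reads c1=1 → after 1×micro: -85/4 ⇒ (c0=2, c1=1, c2=-85/4)
macro 4: S0 reads c1=1 → after 2×micro: 1; S1 reads c1=1 → after 1×micro: 0; S2 reads c1=0 → after 1×micro: -255/8 ⇒ (c0=1, c1=0, c2=-255/8)
macro 5: S0 reads c1=0 → after 2×micro: 1; S1 reads c1=0 → after 1×micro: 1; S2 reads c1=1 → after 1×micro: -781/16 ⇒ (c0=1, c1=1, c2=-781/16)
macro 6: S0 reads c1=1 → after 2×micro: 1; S1 reads c1=1 → after 1×micro: 0; S2 reads c1=0 → after 1×micro: -2343/32 ⇒ (c0=1, c1=0, c2=-2343/32)

S0 state at macro-step 6 = 1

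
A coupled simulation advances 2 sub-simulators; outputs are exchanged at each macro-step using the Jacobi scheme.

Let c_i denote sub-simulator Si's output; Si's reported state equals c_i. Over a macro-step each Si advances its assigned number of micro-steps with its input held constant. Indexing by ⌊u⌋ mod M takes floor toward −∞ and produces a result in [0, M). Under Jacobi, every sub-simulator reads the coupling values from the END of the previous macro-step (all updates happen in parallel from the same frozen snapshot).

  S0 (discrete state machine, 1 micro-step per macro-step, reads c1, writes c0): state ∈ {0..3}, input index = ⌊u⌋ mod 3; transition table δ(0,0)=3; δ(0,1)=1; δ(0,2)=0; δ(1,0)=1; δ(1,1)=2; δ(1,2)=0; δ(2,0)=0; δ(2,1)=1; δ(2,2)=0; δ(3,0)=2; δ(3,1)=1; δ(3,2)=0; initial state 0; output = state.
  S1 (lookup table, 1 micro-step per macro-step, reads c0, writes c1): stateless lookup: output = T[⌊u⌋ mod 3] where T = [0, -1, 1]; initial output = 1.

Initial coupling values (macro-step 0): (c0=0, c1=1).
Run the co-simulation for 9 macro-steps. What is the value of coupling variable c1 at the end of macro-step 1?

c1 at macro-step 1 = 0

macro 1: S0 reads c1=1 → after 1×micro: 1; S1 reads c0=0 → after 1×micro: 0 ⇒ (c0=1, c1=0)
macro 2: S0 reads c1=0 → after 1×micro: 1; S1 reads c0=1 → after 1×micro: -1 ⇒ (c0=1, c1=-1)
macro 3: S0 reads c1=-1 → after 1×micro: 0; S1 reads c0=1 → after 1×micro: -1 ⇒ (c0=0, c1=-1)
macro 4: S0 reads c1=-1 → after 1×micro: 0; S1 reads c0=0 → after 1×micro: 0 ⇒ (c0=0, c1=0)
macro 5: S0 reads c1=0 → after 1×micro: 3; S1 reads c0=0 → after 1×micro: 0 ⇒ (c0=3, c1=0)
macro 6: S0 reads c1=0 → after 1×micro: 2; S1 reads c0=3 → after 1×micro: 0 ⇒ (c0=2, c1=0)
macro 7: S0 reads c1=0 → after 1×micro: 0; S1 reads c0=2 → after 1×micro: 1 ⇒ (c0=0, c1=1)
macro 8: S0 reads c1=1 → after 1×micro: 1; S1 reads c0=0 → after 1×micro: 0 ⇒ (c0=1, c1=0)
macro 9: S0 reads c1=0 → after 1×micro: 1; S1 reads c0=1 → after 1×micro: -1 ⇒ (c0=1, c1=-1)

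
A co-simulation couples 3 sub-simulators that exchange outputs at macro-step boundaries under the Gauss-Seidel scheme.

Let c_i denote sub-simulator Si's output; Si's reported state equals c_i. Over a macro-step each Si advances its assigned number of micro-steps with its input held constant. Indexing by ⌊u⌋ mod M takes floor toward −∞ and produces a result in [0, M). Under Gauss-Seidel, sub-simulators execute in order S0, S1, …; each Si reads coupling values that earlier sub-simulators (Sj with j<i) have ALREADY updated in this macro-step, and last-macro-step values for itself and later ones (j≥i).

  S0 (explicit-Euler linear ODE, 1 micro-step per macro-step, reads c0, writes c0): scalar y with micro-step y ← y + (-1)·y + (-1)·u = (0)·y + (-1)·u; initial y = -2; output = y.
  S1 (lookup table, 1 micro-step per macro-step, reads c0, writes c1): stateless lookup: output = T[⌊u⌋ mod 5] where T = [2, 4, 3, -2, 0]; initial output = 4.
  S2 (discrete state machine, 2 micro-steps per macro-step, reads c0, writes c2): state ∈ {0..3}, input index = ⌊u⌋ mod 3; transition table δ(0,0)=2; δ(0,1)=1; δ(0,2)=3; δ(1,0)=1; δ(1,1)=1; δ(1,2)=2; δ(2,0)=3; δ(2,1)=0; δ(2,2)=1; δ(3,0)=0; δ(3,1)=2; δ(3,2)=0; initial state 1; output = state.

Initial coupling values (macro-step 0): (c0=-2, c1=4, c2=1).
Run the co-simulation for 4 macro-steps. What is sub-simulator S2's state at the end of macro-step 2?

S2 state at macro-step 2 = 1

macro 1: S0 reads c0=-2 → after 1×micro: 2; S1 reads c0=2 → after 1×micro: 3; S2 reads c0=2 → after 2×micro: 1 ⇒ (c0=2, c1=3, c2=1)
macro 2: S0 reads c0=2 → after 1×micro: -2; S1 reads c0=-2 → after 1×micro: -2; S2 reads c0=-2 → after 2×micro: 1 ⇒ (c0=-2, c1=-2, c2=1)
macro 3: S0 reads c0=-2 → after 1×micro: 2; S1 reads c0=2 → after 1×micro: 3; S2 reads c0=2 → after 2×micro: 1 ⇒ (c0=2, c1=3, c2=1)
macro 4: S0 reads c0=2 → after 1×micro: -2; S1 reads c0=-2 → after 1×micro: -2; S2 reads c0=-2 → after 2×micro: 1 ⇒ (c0=-2, c1=-2, c2=1)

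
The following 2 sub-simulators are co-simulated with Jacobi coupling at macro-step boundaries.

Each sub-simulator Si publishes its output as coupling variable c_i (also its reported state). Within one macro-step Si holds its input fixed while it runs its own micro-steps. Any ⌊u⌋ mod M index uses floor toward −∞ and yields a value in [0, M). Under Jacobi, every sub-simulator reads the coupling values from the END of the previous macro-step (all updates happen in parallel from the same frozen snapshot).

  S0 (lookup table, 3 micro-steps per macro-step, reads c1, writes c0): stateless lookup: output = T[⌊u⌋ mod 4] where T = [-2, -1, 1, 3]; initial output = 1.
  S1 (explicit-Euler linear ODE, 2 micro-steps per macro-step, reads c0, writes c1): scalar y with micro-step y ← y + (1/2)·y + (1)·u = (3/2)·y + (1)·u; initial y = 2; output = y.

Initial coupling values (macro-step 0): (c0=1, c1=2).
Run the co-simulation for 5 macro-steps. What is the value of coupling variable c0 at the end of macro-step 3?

macro 1: S0 reads c1=2 → after 3×micro: 1; S1 reads c0=1 → after 2×micro: 7 ⇒ (c0=1, c1=7)
macro 2: S0 reads c1=7 → after 3×micro: 3; S1 reads c0=1 → after 2×micro: 73/4 ⇒ (c0=3, c1=73/4)
macro 3: S0 reads c1=73/4 → after 3×micro: 1; S1 reads c0=3 → after 2×micro: 777/16 ⇒ (c0=1, c1=777/16)
macro 4: S0 reads c1=777/16 → after 3×micro: -2; S1 reads c0=1 → after 2×micro: 7153/64 ⇒ (c0=-2, c1=7153/64)
macro 5: S0 reads c1=7153/64 → after 3×micro: 3; S1 reads c0=-2 → after 2×micro: 63097/256 ⇒ (c0=3, c1=63097/256)

c0 at macro-step 3 = 1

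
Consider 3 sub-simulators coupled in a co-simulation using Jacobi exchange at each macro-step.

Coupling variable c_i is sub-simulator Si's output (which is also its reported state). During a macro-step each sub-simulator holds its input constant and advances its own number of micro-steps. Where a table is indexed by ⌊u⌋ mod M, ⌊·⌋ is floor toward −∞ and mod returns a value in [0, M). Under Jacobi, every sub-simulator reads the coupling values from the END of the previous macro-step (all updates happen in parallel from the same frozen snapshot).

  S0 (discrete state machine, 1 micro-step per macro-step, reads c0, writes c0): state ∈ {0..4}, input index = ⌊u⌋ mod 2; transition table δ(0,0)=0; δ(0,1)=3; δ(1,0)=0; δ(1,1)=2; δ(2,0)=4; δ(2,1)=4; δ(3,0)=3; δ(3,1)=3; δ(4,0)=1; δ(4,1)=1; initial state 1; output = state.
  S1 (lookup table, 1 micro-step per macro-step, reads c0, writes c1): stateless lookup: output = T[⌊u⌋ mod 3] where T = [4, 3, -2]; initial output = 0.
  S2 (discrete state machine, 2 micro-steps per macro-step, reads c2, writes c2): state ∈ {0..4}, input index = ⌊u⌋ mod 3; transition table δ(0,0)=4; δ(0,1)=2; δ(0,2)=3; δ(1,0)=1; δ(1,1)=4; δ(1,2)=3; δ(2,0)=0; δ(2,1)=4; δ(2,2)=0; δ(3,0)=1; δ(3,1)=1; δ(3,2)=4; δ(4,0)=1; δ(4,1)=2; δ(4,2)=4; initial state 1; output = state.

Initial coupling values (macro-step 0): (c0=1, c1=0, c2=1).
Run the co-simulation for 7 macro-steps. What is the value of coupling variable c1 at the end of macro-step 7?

macro 1: S0 reads c0=1 → after 1×micro: 2; S1 reads c0=1 → after 1×micro: 3; S2 reads c2=1 → after 2×micro: 2 ⇒ (c0=2, c1=3, c2=2)
macro 2: S0 reads c0=2 → after 1×micro: 4; S1 reads c0=2 → after 1×micro: -2; S2 reads c2=2 → after 2×micro: 3 ⇒ (c0=4, c1=-2, c2=3)
macro 3: S0 reads c0=4 → after 1×micro: 1; S1 reads c0=4 → after 1×micro: 3; S2 reads c2=3 → after 2×micro: 1 ⇒ (c0=1, c1=3, c2=1)
macro 4: S0 reads c0=1 → after 1×micro: 2; S1 reads c0=1 → after 1×micro: 3; S2 reads c2=1 → after 2×micro: 2 ⇒ (c0=2, c1=3, c2=2)
macro 5: S0 reads c0=2 → after 1×micro: 4; S1 reads c0=2 → after 1×micro: -2; S2 reads c2=2 → after 2×micro: 3 ⇒ (c0=4, c1=-2, c2=3)
macro 6: S0 reads c0=4 → after 1×micro: 1; S1 reads c0=4 → after 1×micro: 3; S2 reads c2=3 → after 2×micro: 1 ⇒ (c0=1, c1=3, c2=1)
macro 7: S0 reads c0=1 → after 1×micro: 2; S1 reads c0=1 → after 1×micro: 3; S2 reads c2=1 → after 2×micro: 2 ⇒ (c0=2, c1=3, c2=2)

c1 at macro-step 7 = 3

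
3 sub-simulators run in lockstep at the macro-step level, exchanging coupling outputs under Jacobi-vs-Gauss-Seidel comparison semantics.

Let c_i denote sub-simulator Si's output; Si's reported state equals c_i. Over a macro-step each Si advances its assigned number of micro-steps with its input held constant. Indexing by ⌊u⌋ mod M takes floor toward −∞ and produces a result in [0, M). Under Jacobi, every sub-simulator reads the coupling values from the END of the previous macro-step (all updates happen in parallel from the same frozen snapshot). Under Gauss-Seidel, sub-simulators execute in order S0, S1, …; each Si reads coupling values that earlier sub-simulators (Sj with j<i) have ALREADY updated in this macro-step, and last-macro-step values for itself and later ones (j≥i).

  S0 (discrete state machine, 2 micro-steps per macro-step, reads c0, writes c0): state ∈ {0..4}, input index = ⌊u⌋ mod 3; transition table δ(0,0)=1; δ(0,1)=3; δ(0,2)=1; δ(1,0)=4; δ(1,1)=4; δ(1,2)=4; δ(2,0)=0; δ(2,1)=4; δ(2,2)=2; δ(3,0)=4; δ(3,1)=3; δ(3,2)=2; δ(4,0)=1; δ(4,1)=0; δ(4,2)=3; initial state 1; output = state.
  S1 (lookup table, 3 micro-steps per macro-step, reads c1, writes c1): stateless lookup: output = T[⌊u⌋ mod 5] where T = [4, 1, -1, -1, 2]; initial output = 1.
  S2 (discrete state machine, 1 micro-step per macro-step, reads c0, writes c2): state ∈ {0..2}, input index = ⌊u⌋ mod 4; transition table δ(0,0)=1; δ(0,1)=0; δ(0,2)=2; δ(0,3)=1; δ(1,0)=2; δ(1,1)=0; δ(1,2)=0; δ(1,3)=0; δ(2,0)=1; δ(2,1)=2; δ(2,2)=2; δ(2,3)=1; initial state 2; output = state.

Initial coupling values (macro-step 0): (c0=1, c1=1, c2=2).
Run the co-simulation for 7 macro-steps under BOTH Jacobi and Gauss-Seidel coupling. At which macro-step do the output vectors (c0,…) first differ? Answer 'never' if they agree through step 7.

first divergence at macro-step: 1

[Jacobi] macro 1: S0 reads c0=1 → after 2×micro: 0; S1 reads c1=1 → after 3×micro: 1; S2 reads c0=1 → after 1×micro: 2 ⇒ (c0=0, c1=1, c2=2)
[Jacobi] macro 2: S0 reads c0=0 → after 2×micro: 4; S1 reads c1=1 → after 3×micro: 1; S2 reads c0=0 → after 1×micro: 1 ⇒ (c0=4, c1=1, c2=1)
[Jacobi] macro 3: S0 reads c0=4 → after 2×micro: 3; S1 reads c1=1 → after 3×micro: 1; S2 reads c0=4 → after 1×micro: 2 ⇒ (c0=3, c1=1, c2=2)
[Jacobi] macro 4: S0 reads c0=3 → after 2×micro: 1; S1 reads c1=1 → after 3×micro: 1; S2 reads c0=3 → after 1×micro: 1 ⇒ (c0=1, c1=1, c2=1)
[Jacobi] macro 5: S0 reads c0=1 → after 2×micro: 0; S1 reads c1=1 → after 3×micro: 1; S2 reads c0=1 → after 1×micro: 0 ⇒ (c0=0, c1=1, c2=0)
[Jacobi] macro 6: S0 reads c0=0 → after 2×micro: 4; S1 reads c1=1 → after 3×micro: 1; S2 reads c0=0 → after 1×micro: 1 ⇒ (c0=4, c1=1, c2=1)
[Jacobi] macro 7: S0 reads c0=4 → after 2×micro: 3; S1 reads c1=1 → after 3×micro: 1; S2 reads c0=4 → after 1×micro: 2 ⇒ (c0=3, c1=1, c2=2)
[Gauss-Seidel] macro 1: S0 reads c0=1 → after 2×micro: 0; S1 reads c1=1 → after 3×micro: 1; S2 reads c0=0 → after 1×micro: 1 ⇒ (c0=0, c1=1, c2=1)
[Gauss-Seidel] macro 2: S0 reads c0=0 → after 2×micro: 4; S1 reads c1=1 → after 3×micro: 1; S2 reads c0=4 → after 1×micro: 2 ⇒ (c0=4, c1=1, c2=2)
[Gauss-Seidel] macro 3: S0 reads c0=4 → after 2×micro: 3; S1 reads c1=1 → after 3×micro: 1; S2 reads c0=3 → after 1×micro: 1 ⇒ (c0=3, c1=1, c2=1)
[Gauss-Seidel] macro 4: S0 reads c0=3 → after 2×micro: 1; S1 reads c1=1 → after 3×micro: 1; S2 reads c0=1 → after 1×micro: 0 ⇒ (c0=1, c1=1, c2=0)
[Gauss-Seidel] macro 5: S0 reads c0=1 → after 2×micro: 0; S1 reads c1=1 → after 3×micro: 1; S2 reads c0=0 → after 1×micro: 1 ⇒ (c0=0, c1=1, c2=1)
[Gauss-Seidel] macro 6: S0 reads c0=0 → after 2×micro: 4; S1 reads c1=1 → after 3×micro: 1; S2 reads c0=4 → after 1×micro: 2 ⇒ (c0=4, c1=1, c2=2)
[Gauss-Seidel] macro 7: S0 reads c0=4 → after 2×micro: 3; S1 reads c1=1 → after 3×micro: 1; S2 reads c0=3 → after 1×micro: 1 ⇒ (c0=3, c1=1, c2=1)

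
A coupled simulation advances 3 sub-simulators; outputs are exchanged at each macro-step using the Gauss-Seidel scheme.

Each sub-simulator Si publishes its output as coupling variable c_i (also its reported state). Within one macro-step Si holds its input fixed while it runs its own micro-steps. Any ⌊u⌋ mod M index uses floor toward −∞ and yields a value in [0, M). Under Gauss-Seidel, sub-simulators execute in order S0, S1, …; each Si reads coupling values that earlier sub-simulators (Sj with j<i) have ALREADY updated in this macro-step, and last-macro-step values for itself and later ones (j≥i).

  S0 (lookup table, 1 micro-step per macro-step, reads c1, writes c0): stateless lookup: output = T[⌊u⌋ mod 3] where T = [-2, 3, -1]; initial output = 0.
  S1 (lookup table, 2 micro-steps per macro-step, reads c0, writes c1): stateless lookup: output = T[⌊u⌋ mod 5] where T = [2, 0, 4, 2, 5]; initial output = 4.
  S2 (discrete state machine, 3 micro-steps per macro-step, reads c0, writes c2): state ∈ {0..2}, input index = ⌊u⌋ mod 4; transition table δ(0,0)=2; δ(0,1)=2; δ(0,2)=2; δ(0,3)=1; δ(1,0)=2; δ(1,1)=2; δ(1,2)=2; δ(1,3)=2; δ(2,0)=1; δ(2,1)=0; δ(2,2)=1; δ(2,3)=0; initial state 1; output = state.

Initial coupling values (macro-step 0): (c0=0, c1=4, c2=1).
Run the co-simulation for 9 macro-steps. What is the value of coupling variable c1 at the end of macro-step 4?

macro 1: S0 reads c1=4 → after 1×micro: 3; S1 reads c0=3 → after 2×micro: 2; S2 reads c0=3 → after 3×micro: 1 ⇒ (c0=3, c1=2, c2=1)
macro 2: S0 reads c1=2 → after 1×micro: -1; S1 reads c0=-1 → after 2×micro: 5; S2 reads c0=-1 → after 3×micro: 1 ⇒ (c0=-1, c1=5, c2=1)
macro 3: S0 reads c1=5 → after 1×micro: -1; S1 reads c0=-1 → after 2×micro: 5; S2 reads c0=-1 → after 3×micro: 1 ⇒ (c0=-1, c1=5, c2=1)
macro 4: S0 reads c1=5 → after 1×micro: -1; S1 reads c0=-1 → after 2×micro: 5; S2 reads c0=-1 → after 3×micro: 1 ⇒ (c0=-1, c1=5, c2=1)
macro 5: S0 reads c1=5 → after 1×micro: -1; S1 reads c0=-1 → after 2×micro: 5; S2 reads c0=-1 → after 3×micro: 1 ⇒ (c0=-1, c1=5, c2=1)
macro 6: S0 reads c1=5 → after 1×micro: -1; S1 reads c0=-1 → after 2×micro: 5; S2 reads c0=-1 → after 3×micro: 1 ⇒ (c0=-1, c1=5, c2=1)
macro 7: S0 reads c1=5 → after 1×micro: -1; S1 reads c0=-1 → after 2×micro: 5; S2 reads c0=-1 → after 3×micro: 1 ⇒ (c0=-1, c1=5, c2=1)
macro 8: S0 reads c1=5 → after 1×micro: -1; S1 reads c0=-1 → after 2×micro: 5; S2 reads c0=-1 → after 3×micro: 1 ⇒ (c0=-1, c1=5, c2=1)
macro 9: S0 reads c1=5 → after 1×micro: -1; S1 reads c0=-1 → after 2×micro: 5; S2 reads c0=-1 → after 3×micro: 1 ⇒ (c0=-1, c1=5, c2=1)

c1 at macro-step 4 = 5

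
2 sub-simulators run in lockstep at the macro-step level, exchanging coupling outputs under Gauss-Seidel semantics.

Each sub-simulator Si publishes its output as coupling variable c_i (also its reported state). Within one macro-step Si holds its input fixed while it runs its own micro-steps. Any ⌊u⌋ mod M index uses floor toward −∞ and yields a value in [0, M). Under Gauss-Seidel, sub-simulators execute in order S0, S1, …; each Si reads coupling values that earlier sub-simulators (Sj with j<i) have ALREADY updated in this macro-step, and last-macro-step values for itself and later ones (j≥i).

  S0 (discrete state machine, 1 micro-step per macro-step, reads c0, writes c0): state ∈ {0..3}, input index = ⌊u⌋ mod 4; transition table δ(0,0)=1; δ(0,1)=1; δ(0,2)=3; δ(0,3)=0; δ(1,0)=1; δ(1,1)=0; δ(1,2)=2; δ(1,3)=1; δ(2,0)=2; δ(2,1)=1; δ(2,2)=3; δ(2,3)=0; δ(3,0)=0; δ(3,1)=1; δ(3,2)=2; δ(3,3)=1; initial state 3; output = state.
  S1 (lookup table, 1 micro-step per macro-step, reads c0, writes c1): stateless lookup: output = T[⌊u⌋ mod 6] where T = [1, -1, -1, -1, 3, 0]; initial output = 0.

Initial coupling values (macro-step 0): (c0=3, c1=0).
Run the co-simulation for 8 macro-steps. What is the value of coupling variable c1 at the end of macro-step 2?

c1 at macro-step 2 = 1

macro 1: S0 reads c0=3 → after 1×micro: 1; S1 reads c0=1 → after 1×micro: -1 ⇒ (c0=1, c1=-1)
macro 2: S0 reads c0=1 → after 1×micro: 0; S1 reads c0=0 → after 1×micro: 1 ⇒ (c0=0, c1=1)
macro 3: S0 reads c0=0 → after 1×micro: 1; S1 reads c0=1 → after 1×micro: -1 ⇒ (c0=1, c1=-1)
macro 4: S0 reads c0=1 → after 1×micro: 0; S1 reads c0=0 → after 1×micro: 1 ⇒ (c0=0, c1=1)
macro 5: S0 reads c0=0 → after 1×micro: 1; S1 reads c0=1 → after 1×micro: -1 ⇒ (c0=1, c1=-1)
macro 6: S0 reads c0=1 → after 1×micro: 0; S1 reads c0=0 → after 1×micro: 1 ⇒ (c0=0, c1=1)
macro 7: S0 reads c0=0 → after 1×micro: 1; S1 reads c0=1 → after 1×micro: -1 ⇒ (c0=1, c1=-1)
macro 8: S0 reads c0=1 → after 1×micro: 0; S1 reads c0=0 → after 1×micro: 1 ⇒ (c0=0, c1=1)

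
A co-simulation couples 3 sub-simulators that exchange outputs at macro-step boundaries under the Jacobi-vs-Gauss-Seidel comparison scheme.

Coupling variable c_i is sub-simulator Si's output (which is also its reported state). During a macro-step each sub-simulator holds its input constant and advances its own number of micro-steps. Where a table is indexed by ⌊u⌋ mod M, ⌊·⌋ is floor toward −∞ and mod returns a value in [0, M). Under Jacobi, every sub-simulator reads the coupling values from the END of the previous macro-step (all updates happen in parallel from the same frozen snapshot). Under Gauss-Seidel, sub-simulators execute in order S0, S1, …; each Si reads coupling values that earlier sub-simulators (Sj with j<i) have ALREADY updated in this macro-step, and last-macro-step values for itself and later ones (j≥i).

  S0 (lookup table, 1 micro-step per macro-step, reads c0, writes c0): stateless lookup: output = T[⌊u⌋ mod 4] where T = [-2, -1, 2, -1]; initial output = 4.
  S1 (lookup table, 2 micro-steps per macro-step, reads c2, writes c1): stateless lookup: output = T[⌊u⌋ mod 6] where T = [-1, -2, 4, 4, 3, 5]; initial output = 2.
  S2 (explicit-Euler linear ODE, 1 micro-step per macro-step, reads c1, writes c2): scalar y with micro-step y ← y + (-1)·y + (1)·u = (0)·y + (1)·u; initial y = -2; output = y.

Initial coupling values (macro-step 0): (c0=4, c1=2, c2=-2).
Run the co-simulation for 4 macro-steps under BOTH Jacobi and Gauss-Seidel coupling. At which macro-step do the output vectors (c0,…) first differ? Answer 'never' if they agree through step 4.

first divergence at macro-step: 1

[Jacobi] macro 1: S0 reads c0=4 → after 1×micro: -2; S1 reads c2=-2 → after 2×micro: 3; S2 reads c1=2 → after 1×micro: 2 ⇒ (c0=-2, c1=3, c2=2)
[Jacobi] macro 2: S0 reads c0=-2 → after 1×micro: 2; S1 reads c2=2 → after 2×micro: 4; S2 reads c1=3 → after 1×micro: 3 ⇒ (c0=2, c1=4, c2=3)
[Jacobi] macro 3: S0 reads c0=2 → after 1×micro: 2; S1 reads c2=3 → after 2×micro: 4; S2 reads c1=4 → after 1×micro: 4 ⇒ (c0=2, c1=4, c2=4)
[Jacobi] macro 4: S0 reads c0=2 → after 1×micro: 2; S1 reads c2=4 → after 2×micro: 3; S2 reads c1=4 → after 1×micro: 4 ⇒ (c0=2, c1=3, c2=4)
[Gauss-Seidel] macro 1: S0 reads c0=4 → after 1×micro: -2; S1 reads c2=-2 → after 2×micro: 3; S2 reads c1=3 → after 1×micro: 3 ⇒ (c0=-2, c1=3, c2=3)
[Gauss-Seidel] macro 2: S0 reads c0=-2 → after 1×micro: 2; S1 reads c2=3 → after 2×micro: 4; S2 reads c1=4 → after 1×micro: 4 ⇒ (c0=2, c1=4, c2=4)
[Gauss-Seidel] macro 3: S0 reads c0=2 → after 1×micro: 2; S1 reads c2=4 → after 2×micro: 3; S2 reads c1=3 → after 1×micro: 3 ⇒ (c0=2, c1=3, c2=3)
[Gauss-Seidel] macro 4: S0 reads c0=2 → after 1×micro: 2; S1 reads c2=3 → after 2×micro: 4; S2 reads c1=4 → after 1×micro: 4 ⇒ (c0=2, c1=4, c2=4)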